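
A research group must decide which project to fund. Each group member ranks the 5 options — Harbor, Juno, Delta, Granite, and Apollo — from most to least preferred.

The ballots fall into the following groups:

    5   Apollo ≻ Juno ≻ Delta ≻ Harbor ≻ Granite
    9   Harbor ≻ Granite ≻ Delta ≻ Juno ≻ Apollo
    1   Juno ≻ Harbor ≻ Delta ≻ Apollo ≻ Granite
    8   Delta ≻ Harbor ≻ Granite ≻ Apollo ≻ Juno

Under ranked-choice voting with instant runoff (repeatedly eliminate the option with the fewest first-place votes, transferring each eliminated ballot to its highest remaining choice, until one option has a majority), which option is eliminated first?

Granite

Round 1: Harbor 9, Delta 8, Apollo 5, Juno 1, Granite 0. Granite has the fewest and is eliminated.
Round 2: Harbor 9, Delta 8, Apollo 5, Juno 1. Juno has the fewest and is eliminated.
Round 3: Harbor 10, Delta 8, Apollo 5. Apollo has the fewest and is eliminated.
Round 4: Delta 13, Harbor 10. Delta has a majority.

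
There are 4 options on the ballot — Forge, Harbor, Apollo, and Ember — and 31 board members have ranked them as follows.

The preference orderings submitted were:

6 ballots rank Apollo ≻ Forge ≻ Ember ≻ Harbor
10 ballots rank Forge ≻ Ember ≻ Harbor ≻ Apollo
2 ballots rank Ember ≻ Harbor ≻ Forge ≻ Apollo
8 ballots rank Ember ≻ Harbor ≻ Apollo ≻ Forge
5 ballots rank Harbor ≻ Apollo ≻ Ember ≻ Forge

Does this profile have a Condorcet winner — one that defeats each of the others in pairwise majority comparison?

No

Head-to-head results (31 voters total):
Forge vs Harbor: Forge wins 16–15.
Forge vs Apollo: Apollo wins 19–12.
Forge vs Ember: Forge wins 16–15.
Harbor vs Apollo: Harbor wins 25–6.
Harbor vs Ember: Ember wins 26–5.
Apollo vs Ember: Ember wins 20–11.
No candidate beats all others: Forge beats Harbor beats Apollo beats Forge, a majority cycle.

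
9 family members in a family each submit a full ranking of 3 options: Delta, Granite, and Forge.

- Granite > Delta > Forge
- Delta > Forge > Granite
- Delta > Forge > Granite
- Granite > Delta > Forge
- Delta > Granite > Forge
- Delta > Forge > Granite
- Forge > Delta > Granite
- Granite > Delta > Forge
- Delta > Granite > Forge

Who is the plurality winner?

First-place vote totals:
  Delta: 5
  Granite: 3
  Forge: 1
Delta has the most first-place votes.

Delta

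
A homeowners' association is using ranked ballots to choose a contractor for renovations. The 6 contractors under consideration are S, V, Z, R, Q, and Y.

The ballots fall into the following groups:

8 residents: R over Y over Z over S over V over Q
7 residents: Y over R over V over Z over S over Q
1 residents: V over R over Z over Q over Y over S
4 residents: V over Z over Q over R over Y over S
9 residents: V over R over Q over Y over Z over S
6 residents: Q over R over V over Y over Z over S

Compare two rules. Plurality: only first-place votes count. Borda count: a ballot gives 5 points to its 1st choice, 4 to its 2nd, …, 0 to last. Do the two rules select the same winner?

Plurality first-place counts: S 0, V 14, Z 0, R 8, Q 6, Y 7 → V.
Borda totals: S 23, V 117, Z 72, R 140, Q 71, Y 102 → R.
The two rules disagree: plurality picks V, Borda picks R.

No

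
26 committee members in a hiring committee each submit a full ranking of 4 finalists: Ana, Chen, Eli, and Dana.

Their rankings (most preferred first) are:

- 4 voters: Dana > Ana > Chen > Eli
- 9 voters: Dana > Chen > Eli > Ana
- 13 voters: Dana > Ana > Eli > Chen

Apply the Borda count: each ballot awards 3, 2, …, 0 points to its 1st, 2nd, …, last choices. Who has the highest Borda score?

Borda scores:
  Ana: 4·2 + 9·0 + 13·2 = 34
  Chen: 4·1 + 9·2 + 13·0 = 22
  Eli: 4·0 + 9·1 + 13·1 = 22
  Dana: 4·3 + 9·3 + 13·3 = 78
Dana has the highest total.

Dana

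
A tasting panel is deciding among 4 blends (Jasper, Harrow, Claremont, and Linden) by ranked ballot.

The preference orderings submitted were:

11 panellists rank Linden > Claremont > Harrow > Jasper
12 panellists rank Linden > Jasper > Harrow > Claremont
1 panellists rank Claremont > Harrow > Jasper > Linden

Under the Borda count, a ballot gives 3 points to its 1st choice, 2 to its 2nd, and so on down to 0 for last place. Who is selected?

Linden

Borda scores:
  Jasper: 11·0 + 12·2 + 1 = 25
  Harrow: 11·1 + 12·1 + 2 = 25
  Claremont: 11·2 + 12·0 + 3 = 25
  Linden: 11·3 + 12·3 + 0 = 69
Linden has the highest total.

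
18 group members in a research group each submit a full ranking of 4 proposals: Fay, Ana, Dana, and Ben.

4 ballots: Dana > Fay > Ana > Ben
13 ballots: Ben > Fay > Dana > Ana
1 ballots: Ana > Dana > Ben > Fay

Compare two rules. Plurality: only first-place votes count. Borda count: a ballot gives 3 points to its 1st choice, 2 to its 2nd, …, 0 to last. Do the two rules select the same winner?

Yes

Plurality first-place counts: Fay 0, Ana 1, Dana 4, Ben 13 → Ben.
Borda totals: Fay 34, Ana 7, Dana 27, Ben 40 → Ben.
The two rules agree on Ben.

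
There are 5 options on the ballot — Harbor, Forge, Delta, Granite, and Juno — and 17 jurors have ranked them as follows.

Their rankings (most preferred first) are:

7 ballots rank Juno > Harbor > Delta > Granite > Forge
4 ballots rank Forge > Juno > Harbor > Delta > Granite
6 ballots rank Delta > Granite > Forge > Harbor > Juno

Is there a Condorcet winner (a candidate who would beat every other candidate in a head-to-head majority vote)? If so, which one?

There is no Condorcet winner

Head-to-head results (17 voters total):
Harbor vs Forge: Forge wins 10–7.
Harbor vs Delta: Harbor wins 11–6.
Harbor vs Granite: Harbor wins 11–6.
Harbor vs Juno: Juno wins 11–6.
Forge vs Delta: Delta wins 13–4.
Forge vs Granite: Granite wins 13–4.
Forge vs Juno: Forge wins 10–7.
Delta vs Granite: Delta wins 17–0.
Delta vs Juno: Juno wins 11–6.
Granite vs Juno: Juno wins 11–6.
No candidate beats all others: Harbor beats Delta beats Forge beats Harbor, a majority cycle.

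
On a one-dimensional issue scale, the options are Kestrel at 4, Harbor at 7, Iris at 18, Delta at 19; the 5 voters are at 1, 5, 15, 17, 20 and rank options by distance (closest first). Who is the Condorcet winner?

Iris

With single-peaked preferences on a line, the Condorcet winner is the candidate closest to the median voter.
The median voter (position 15) is closest to Iris at 18.
Check: Iris vs Harbor — voters closer to Iris: 3 of 5.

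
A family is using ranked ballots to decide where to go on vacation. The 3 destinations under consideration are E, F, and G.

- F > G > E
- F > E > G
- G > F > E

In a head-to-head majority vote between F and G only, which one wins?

Ballots ranking F above G: 2.
Ballots ranking G above F: 1.
F wins the head-to-head, 2–1.

F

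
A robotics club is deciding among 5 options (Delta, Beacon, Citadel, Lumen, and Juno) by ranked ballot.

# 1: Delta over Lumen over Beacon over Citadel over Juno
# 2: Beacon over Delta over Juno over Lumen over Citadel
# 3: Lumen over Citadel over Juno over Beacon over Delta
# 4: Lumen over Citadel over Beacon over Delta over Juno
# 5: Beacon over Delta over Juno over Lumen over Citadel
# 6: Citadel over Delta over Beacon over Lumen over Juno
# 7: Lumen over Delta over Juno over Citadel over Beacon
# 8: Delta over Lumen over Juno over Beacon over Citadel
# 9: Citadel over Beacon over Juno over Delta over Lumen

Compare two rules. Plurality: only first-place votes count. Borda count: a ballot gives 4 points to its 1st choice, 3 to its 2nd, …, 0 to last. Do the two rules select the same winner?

Plurality first-place counts: Delta 2, Beacon 2, Citadel 2, Lumen 3, Juno 0 → Lumen.
Borda totals: Delta 22, Beacon 19, Citadel 16, Lumen 21, Juno 12 → Delta.
The two rules disagree: plurality picks Lumen, Borda picks Delta.

No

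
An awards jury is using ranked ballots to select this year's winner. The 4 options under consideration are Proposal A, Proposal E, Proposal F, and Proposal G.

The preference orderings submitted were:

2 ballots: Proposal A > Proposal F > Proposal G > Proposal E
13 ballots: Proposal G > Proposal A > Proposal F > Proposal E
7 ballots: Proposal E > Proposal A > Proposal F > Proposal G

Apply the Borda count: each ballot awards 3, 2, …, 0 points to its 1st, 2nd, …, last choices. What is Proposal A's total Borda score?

Borda scores:
  Proposal A: 2·3 + 13·2 + 7·2 = 46
  Proposal E: 2·0 + 13·0 + 7·3 = 21
  Proposal F: 2·2 + 13·1 + 7·1 = 24
  Proposal G: 2·1 + 13·3 + 7·0 = 41

46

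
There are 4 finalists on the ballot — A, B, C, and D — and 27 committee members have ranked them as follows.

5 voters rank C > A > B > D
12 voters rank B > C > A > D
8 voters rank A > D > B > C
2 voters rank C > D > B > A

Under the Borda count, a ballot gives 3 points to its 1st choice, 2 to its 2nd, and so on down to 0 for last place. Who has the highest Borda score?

B

Borda scores:
  A: 5·2 + 12·1 + 8·3 + 2·0 = 46
  B: 5·1 + 12·3 + 8·1 + 2·1 = 51
  C: 5·3 + 12·2 + 8·0 + 2·3 = 45
  D: 5·0 + 12·0 + 8·2 + 2·2 = 20
B has the highest total.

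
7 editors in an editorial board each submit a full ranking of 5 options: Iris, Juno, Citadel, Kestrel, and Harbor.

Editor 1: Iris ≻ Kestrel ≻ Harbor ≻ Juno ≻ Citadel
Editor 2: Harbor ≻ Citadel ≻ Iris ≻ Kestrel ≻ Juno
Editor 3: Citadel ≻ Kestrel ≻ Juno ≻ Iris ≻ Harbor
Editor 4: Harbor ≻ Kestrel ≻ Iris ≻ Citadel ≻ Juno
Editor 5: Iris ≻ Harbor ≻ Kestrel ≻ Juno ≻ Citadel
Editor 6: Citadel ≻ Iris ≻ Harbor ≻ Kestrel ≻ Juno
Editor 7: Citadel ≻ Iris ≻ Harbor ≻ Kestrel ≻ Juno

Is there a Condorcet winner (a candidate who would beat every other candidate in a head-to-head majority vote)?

Head-to-head results (7 voters total):
Iris vs Juno: Iris wins 6–1.
Iris vs Citadel: Citadel wins 4–3.
Iris vs Kestrel: Iris wins 5–2.
Iris vs Harbor: Iris wins 5–2.
Juno vs Citadel: Citadel wins 5–2.
Juno vs Kestrel: Kestrel wins 7–0.
Juno vs Harbor: Harbor wins 6–1.
Citadel vs Kestrel: Citadel wins 4–3.
Citadel vs Harbor: Harbor wins 4–3.
Kestrel vs Harbor: Harbor wins 5–2.
No candidate beats all others: Iris beats Harbor beats Citadel beats Iris, a majority cycle.

No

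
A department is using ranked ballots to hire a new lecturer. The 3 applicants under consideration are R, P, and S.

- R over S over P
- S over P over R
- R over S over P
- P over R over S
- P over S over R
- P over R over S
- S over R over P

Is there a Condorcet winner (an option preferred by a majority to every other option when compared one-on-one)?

Head-to-head results (7 voters total):
R vs P: P wins 4–3.
R vs S: R wins 4–3.
P vs S: S wins 4–3.
No candidate beats all others: R beats S beats P beats R, a majority cycle.

No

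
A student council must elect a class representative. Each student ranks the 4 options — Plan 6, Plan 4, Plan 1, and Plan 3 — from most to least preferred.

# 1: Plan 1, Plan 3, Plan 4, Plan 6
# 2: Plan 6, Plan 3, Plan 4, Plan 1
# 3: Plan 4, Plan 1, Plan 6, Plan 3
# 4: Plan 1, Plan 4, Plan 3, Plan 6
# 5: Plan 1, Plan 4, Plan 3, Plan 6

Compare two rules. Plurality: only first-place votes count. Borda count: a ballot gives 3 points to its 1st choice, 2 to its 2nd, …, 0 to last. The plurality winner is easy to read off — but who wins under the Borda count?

Plan 1

Plurality first-place counts: Plan 6 1, Plan 4 1, Plan 1 3, Plan 3 0 → Plan 1.
Borda totals: Plan 6 4, Plan 4 9, Plan 1 11, Plan 3 6 → Plan 1.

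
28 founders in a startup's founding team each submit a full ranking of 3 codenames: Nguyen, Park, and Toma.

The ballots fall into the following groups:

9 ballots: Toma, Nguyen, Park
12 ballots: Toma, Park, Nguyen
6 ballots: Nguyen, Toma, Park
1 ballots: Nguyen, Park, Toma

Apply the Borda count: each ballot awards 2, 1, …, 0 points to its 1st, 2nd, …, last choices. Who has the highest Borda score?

Borda scores:
  Nguyen: 9·1 + 12·0 + 6·2 + 2 = 23
  Park: 9·0 + 12·1 + 6·0 + 1 = 13
  Toma: 9·2 + 12·2 + 6·1 + 0 = 48
Toma has the highest total.

Toma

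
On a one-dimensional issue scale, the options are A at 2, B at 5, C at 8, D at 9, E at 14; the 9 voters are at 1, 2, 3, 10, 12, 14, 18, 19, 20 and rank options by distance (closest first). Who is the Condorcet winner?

With single-peaked preferences on a line, the Condorcet winner is the candidate closest to the median voter.
The median voter (position 12) is closest to E at 14.
Check: E vs B — voters closer to E: 6 of 9.

E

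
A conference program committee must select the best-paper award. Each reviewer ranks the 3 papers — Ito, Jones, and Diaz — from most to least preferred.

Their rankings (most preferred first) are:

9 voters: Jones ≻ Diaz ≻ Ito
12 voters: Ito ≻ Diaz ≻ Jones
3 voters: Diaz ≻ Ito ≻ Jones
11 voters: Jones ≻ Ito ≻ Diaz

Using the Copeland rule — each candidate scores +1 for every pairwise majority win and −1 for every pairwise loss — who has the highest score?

Jones

Pairwise results:
  Ito vs Jones: Jones wins 20–15.
  Ito vs Diaz: Ito wins 23–12.
  Jones vs Diaz: Jones wins 20–15.
Copeland scores (wins − losses):
  Ito: 1 − 1 = 0
  Jones: 2 − 0 = 2
  Diaz: 0 − 2 = -2
Jones has the best Copeland score.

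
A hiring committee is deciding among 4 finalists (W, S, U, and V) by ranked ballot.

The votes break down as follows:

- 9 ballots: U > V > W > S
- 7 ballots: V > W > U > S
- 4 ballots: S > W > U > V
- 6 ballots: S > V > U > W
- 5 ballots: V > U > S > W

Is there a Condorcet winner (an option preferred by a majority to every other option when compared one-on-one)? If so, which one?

V

Head-to-head results (31 voters total):
W vs S: W wins 16–15.
W vs U: U wins 20–11.
W vs V: V wins 27–4.
S vs U: U wins 21–10.
S vs V: V wins 21–10.
U vs V: V wins 18–13.
V beats each rival — W (27–4), S (21–10), U (18–13) — so V is the Condorcet winner.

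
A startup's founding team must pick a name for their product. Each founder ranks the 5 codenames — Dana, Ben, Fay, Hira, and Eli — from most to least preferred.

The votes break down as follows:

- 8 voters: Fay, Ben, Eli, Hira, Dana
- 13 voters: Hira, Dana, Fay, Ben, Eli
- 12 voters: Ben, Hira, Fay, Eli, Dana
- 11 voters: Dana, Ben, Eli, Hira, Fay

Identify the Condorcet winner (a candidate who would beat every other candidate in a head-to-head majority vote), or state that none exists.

Head-to-head results (44 voters total):
Dana vs Ben: Dana wins 24–20.
Dana vs Fay: Dana wins 24–20.
Dana vs Hira: Hira wins 33–11.
Dana vs Eli: Dana wins 24–20.
Ben vs Fay: Ben wins 23–21.
Ben vs Hira: Ben wins 31–13.
Ben vs Eli: Ben wins 44–0.
Fay vs Hira: Hira wins 36–8.
Fay vs Eli: Fay wins 33–11.
Hira vs Eli: Hira wins 25–19.
No candidate beats all others: Dana beats Ben beats Hira beats Dana, a majority cycle.

No Condorcet winner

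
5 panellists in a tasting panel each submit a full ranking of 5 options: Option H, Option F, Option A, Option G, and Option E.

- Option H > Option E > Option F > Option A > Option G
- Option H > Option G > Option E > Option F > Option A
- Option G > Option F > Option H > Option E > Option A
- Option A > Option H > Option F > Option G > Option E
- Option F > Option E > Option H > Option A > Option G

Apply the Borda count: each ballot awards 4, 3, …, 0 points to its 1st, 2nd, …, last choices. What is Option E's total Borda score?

Borda scores:
  Option H: 4 + 4 + 2 + 3 + 2 = 15
  Option F: 2 + 1 + 3 + 2 + 4 = 12
  Option A: 1 + 0 + 0 + 4 + 1 = 6
  Option G: 0 + 3 + 4 + 1 + 0 = 8
  Option E: 3 + 2 + 1 + 0 + 3 = 9

9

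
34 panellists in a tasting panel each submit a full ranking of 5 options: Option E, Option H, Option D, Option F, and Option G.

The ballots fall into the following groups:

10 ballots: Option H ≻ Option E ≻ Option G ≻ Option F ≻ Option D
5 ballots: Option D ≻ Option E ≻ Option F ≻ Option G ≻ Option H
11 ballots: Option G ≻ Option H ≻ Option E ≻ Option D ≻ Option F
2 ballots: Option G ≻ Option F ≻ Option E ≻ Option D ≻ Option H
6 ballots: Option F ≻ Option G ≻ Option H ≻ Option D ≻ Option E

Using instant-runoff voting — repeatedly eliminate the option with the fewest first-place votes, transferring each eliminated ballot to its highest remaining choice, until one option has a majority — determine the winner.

Round 1: Option G 13, Option H 10, Option F 6, Option D 5, Option E 0. Option E has the fewest and is eliminated.
Round 2: Option G 13, Option H 10, Option F 6, Option D 5. Option D has the fewest and is eliminated.
Round 3: Option G 13, Option F 11, Option H 10. Option H has the fewest and is eliminated.
Round 4: Option G 23, Option F 11. Option G has a majority.

Option G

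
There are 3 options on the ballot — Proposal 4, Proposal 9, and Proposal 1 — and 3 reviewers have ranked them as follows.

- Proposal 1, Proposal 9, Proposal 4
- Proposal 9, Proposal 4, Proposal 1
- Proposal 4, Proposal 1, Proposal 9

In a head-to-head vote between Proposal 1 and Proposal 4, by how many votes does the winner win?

1

Ballots ranking Proposal 1 above Proposal 4: 1.
Ballots ranking Proposal 4 above Proposal 1: 2.
Proposal 4 wins 2–1, a margin of 1.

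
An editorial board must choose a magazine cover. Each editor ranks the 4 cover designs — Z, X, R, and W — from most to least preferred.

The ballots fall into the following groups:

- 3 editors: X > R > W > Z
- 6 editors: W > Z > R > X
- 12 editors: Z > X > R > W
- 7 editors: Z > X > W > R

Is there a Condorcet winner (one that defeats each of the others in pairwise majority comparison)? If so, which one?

Z

Head-to-head results (28 voters total):
Z vs X: Z wins 25–3.
Z vs R: Z wins 25–3.
Z vs W: Z wins 19–9.
X vs R: X wins 22–6.
X vs W: X wins 22–6.
R vs W: R wins 15–13.
Z beats each rival — X (25–3), R (25–3), W (19–9) — so Z is the Condorcet winner.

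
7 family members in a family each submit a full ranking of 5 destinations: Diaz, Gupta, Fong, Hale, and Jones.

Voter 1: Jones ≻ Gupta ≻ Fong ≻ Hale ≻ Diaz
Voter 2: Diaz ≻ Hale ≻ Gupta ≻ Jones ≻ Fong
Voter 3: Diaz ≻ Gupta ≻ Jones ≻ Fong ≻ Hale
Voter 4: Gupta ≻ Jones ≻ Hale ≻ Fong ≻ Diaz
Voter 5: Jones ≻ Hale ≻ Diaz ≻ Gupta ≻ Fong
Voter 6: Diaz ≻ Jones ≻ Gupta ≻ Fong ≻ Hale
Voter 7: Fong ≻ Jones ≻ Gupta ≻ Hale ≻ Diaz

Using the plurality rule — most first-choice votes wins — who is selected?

First-place vote totals:
  Diaz: 3
  Gupta: 1
  Fong: 1
  Hale: 0
  Jones: 2
Diaz has the most first-place votes.

Diaz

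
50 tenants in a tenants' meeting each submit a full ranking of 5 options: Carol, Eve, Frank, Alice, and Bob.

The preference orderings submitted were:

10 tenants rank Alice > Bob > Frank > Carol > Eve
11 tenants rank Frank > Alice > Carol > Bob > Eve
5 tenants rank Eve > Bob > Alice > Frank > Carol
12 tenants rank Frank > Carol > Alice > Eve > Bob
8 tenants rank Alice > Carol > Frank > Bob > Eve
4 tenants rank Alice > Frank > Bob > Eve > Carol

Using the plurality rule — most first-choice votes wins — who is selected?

Frank

First-place vote totals:
  Carol: 0
  Eve: 5
  Frank: 23
  Alice: 22
  Bob: 0
Frank has the most first-place votes.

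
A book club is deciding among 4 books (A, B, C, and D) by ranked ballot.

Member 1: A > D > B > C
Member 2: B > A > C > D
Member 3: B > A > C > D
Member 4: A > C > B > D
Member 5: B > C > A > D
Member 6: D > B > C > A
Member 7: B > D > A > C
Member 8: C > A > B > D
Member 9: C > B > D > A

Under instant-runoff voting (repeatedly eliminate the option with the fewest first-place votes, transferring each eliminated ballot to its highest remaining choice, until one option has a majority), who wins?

B

Round 1: B 4, A 2, C 2, D 1. D has the fewest and is eliminated.
Round 2: B 5, A 2, C 2. B has a majority.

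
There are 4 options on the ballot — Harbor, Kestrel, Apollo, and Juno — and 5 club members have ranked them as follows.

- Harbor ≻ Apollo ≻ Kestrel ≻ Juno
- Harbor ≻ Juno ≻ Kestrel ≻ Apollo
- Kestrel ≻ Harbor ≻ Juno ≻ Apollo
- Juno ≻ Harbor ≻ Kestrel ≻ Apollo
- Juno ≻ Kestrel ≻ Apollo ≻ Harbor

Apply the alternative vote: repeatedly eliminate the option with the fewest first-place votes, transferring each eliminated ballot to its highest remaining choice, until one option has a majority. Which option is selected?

Harbor

Round 1: Harbor 2, Juno 2, Kestrel 1, Apollo 0. Apollo has the fewest and is eliminated.
Round 2: Harbor 2, Juno 2, Kestrel 1. Kestrel has the fewest and is eliminated.
Round 3: Harbor 3, Juno 2. Harbor has a majority.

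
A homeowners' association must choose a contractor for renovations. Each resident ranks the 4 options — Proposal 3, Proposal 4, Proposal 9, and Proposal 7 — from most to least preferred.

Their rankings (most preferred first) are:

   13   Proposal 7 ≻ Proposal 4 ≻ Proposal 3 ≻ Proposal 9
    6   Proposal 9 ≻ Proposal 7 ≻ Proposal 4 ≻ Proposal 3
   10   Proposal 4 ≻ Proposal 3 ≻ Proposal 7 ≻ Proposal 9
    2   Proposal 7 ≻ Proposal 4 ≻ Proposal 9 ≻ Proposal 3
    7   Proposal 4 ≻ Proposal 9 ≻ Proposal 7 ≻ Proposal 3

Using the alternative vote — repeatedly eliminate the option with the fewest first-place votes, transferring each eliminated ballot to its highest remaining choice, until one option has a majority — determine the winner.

Proposal 7

Round 1: Proposal 4 17, Proposal 7 15, Proposal 9 6, Proposal 3 0. Proposal 3 has the fewest and is eliminated.
Round 2: Proposal 4 17, Proposal 7 15, Proposal 9 6. Proposal 9 has the fewest and is eliminated.
Round 3: Proposal 7 21, Proposal 4 17. Proposal 7 has a majority.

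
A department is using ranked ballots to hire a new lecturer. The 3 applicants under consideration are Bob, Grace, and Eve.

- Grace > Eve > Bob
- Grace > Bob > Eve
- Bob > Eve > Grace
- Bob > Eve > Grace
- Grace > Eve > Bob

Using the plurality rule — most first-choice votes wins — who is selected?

Grace

First-place vote totals:
  Bob: 2
  Grace: 3
  Eve: 0
Grace has the most first-place votes.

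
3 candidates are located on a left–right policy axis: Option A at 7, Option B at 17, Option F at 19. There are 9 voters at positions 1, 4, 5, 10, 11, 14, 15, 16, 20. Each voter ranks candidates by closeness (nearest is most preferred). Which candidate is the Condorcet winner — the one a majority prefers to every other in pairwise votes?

Option A

With single-peaked preferences on a line, the Condorcet winner is the candidate closest to the median voter.
The median voter (position 11) is closest to Option A at 7.
Check: Option A vs Option B — voters closer to Option A: 5 of 9.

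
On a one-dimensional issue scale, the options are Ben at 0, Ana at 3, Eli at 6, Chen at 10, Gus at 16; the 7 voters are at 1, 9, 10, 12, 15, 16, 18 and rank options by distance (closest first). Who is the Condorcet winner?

Chen

With single-peaked preferences on a line, the Condorcet winner is the candidate closest to the median voter.
The median voter (position 12) is closest to Chen at 10.
Check: Chen vs Ana — voters closer to Chen: 6 of 7.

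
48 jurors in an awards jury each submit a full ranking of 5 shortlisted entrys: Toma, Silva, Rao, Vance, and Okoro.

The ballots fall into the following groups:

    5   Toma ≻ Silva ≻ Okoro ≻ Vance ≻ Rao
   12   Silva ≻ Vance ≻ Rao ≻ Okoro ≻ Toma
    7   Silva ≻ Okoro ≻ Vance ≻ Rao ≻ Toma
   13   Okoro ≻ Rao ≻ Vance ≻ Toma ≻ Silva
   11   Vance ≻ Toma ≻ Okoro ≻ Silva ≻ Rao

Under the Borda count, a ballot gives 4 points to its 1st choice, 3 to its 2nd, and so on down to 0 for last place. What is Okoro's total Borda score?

Borda scores:
  Toma: 5·4 + 12·0 + 7·0 + 13·1 + 11·3 = 66
  Silva: 5·3 + 12·4 + 7·4 + 13·0 + 11·1 = 102
  Rao: 5·0 + 12·2 + 7·1 + 13·3 + 11·0 = 70
  Vance: 5·1 + 12·3 + 7·2 + 13·2 + 11·4 = 125
  Okoro: 5·2 + 12·1 + 7·3 + 13·4 + 11·2 = 117

117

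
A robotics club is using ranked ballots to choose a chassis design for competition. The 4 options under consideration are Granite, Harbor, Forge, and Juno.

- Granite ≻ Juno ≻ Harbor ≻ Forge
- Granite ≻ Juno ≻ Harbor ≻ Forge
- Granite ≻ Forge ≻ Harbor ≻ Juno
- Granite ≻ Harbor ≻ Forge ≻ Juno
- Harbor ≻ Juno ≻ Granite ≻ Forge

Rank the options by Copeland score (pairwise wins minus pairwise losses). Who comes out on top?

Granite

Pairwise results:
  Granite vs Harbor: Granite wins 4–1.
  Granite vs Forge: Granite wins 5–0.
  Granite vs Juno: Granite wins 4–1.
  Harbor vs Forge: Harbor wins 4–1.
  Harbor vs Juno: Harbor wins 3–2.
  Forge vs Juno: Juno wins 3–2.
Copeland scores (wins − losses):
  Granite: 3 − 0 = 3
  Harbor: 2 − 1 = 1
  Forge: 0 − 3 = -3
  Juno: 1 − 2 = -1
Granite has the best Copeland score.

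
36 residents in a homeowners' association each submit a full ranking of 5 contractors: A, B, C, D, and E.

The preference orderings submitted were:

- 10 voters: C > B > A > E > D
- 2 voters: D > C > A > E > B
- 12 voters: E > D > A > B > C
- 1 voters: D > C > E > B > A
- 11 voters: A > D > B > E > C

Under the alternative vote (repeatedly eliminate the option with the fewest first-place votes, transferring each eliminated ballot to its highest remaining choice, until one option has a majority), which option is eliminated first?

B

Round 1: E 12, A 11, C 10, D 3, B 0. B has the fewest and is eliminated.
Round 2: E 12, A 11, C 10, D 3. D has the fewest and is eliminated.
Round 3: C 13, E 12, A 11. A has the fewest and is eliminated.
Round 4: E 23, C 13. E has a majority.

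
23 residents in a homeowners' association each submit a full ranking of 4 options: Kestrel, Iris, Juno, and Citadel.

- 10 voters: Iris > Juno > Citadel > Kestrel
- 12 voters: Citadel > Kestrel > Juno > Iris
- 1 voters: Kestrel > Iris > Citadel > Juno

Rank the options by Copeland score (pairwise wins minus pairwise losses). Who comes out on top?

Pairwise results:
  Kestrel vs Iris: Kestrel wins 13–10.
  Kestrel vs Juno: Kestrel wins 13–10.
  Kestrel vs Citadel: Citadel wins 22–1.
  Iris vs Juno: Juno wins 12–11.
  Iris vs Citadel: Citadel wins 12–11.
  Juno vs Citadel: Citadel wins 13–10.
Copeland scores (wins − losses):
  Kestrel: 2 − 1 = 1
  Iris: 0 − 3 = -3
  Juno: 1 − 2 = -1
  Citadel: 3 − 0 = 3
Citadel has the best Copeland score.

Citadel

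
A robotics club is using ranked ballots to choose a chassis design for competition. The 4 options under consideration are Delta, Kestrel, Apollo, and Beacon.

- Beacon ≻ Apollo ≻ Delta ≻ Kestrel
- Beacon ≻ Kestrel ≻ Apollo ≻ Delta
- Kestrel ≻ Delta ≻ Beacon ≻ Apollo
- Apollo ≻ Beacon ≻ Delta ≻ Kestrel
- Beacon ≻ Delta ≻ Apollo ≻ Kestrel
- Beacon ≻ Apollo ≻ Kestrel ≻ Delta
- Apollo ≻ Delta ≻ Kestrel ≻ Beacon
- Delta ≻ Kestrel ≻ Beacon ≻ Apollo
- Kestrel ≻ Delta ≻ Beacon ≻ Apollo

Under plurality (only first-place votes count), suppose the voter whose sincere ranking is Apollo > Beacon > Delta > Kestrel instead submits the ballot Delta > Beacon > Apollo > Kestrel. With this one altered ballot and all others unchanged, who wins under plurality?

First-place totals with the altered ballot: Delta 2, Kestrel 2, Apollo 1, Beacon 4.
The winner is unchanged: still Beacon.

Beacon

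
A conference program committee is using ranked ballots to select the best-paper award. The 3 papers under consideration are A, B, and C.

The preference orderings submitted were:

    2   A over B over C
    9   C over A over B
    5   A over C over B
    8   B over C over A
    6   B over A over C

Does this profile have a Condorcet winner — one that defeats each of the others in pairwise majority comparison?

Head-to-head results (30 voters total):
A vs B: A wins 16–14.
A vs C: C wins 17–13.
B vs C: B wins 16–14.
No candidate beats all others: A beats B beats C beats A, a majority cycle.

No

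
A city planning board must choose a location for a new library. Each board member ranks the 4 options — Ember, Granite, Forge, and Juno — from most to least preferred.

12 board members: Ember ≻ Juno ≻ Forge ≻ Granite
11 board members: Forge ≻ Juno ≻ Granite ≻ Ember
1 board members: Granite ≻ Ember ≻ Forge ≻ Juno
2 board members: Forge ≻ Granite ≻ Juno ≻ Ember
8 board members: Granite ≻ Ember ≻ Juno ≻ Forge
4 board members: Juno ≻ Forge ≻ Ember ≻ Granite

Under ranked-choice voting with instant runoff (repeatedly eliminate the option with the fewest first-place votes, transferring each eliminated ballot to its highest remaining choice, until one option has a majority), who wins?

Round 1: Forge 13, Ember 12, Granite 9, Juno 4. Juno has the fewest and is eliminated.
Round 2: Forge 17, Ember 12, Granite 9. Granite has the fewest and is eliminated.
Round 3: Ember 21, Forge 17. Ember has a majority.

Ember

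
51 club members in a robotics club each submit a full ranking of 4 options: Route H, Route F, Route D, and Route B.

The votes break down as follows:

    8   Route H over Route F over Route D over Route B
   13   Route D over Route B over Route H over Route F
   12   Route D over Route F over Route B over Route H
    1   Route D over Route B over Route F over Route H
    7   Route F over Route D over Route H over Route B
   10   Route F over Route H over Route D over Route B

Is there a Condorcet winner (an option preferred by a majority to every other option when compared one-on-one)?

Head-to-head results (51 voters total):
Route H vs Route F: Route F wins 30–21.
Route H vs Route D: Route D wins 33–18.
Route H vs Route B: Route B wins 26–25.
Route F vs Route D: Route D wins 26–25.
Route F vs Route B: Route F wins 37–14.
Route D vs Route B: Route D wins 51–0.
Route D beats each rival — Route H (33–18), Route F (26–25), Route B (51–0) — so Route D is the Condorcet winner.

Yes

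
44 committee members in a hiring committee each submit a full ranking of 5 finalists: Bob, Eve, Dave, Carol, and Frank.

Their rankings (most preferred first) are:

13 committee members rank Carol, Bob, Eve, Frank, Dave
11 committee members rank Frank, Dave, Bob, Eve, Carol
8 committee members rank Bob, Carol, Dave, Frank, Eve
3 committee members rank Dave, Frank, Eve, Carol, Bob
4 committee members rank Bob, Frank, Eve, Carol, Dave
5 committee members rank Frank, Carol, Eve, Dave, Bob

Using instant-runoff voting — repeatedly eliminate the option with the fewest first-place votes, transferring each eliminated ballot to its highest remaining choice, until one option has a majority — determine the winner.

Frank

Round 1: Frank 16, Carol 13, Bob 12, Dave 3, Eve 0. Eve has the fewest and is eliminated.
Round 2: Frank 16, Carol 13, Bob 12, Dave 3. Dave has the fewest and is eliminated.
Round 3: Frank 19, Carol 13, Bob 12. Bob has the fewest and is eliminated.
Round 4: Frank 23, Carol 21. Frank has a majority.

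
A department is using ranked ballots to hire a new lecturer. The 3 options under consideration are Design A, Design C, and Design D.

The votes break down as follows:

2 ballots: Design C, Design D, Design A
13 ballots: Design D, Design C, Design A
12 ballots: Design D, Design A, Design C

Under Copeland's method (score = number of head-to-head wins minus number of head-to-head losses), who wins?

Design D

Pairwise results:
  Design A vs Design C: Design C wins 15–12.
  Design A vs Design D: Design D wins 27–0.
  Design C vs Design D: Design D wins 25–2.
Copeland scores (wins − losses):
  Design A: 0 − 2 = -2
  Design C: 1 − 1 = 0
  Design D: 2 − 0 = 2
Design D has the best Copeland score.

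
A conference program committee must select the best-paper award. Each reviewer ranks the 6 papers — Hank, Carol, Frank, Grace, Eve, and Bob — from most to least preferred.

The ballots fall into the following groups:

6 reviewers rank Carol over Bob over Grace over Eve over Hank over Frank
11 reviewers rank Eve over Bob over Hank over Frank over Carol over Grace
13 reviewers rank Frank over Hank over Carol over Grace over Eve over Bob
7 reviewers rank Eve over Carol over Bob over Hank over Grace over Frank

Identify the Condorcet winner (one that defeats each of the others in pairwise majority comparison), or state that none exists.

No Condorcet winner

Head-to-head results (37 voters total):
Hank vs Carol: Hank wins 24–13.
Hank vs Frank: Hank wins 24–13.
Hank vs Grace: Hank wins 31–6.
Hank vs Eve: Eve wins 24–13.
Hank vs Bob: Bob wins 24–13.
Carol vs Frank: Frank wins 24–13.
Carol vs Grace: Carol wins 37–0.
Carol vs Eve: Carol wins 19–18.
Carol vs Bob: Carol wins 26–11.
Frank vs Grace: Frank wins 24–13.
Frank vs Eve: Eve wins 24–13.
Frank vs Bob: Bob wins 24–13.
Grace vs Eve: Grace wins 19–18.
Grace vs Bob: Bob wins 24–13.
Eve vs Bob: Eve wins 31–6.
No candidate beats all others: Hank beats Carol beats Eve beats Hank, a majority cycle.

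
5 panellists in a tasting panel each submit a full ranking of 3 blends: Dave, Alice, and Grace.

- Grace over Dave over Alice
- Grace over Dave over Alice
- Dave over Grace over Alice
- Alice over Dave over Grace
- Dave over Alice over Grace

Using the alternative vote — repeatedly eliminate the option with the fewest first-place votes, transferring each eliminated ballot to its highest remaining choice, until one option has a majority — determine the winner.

Dave

Round 1: Dave 2, Grace 2, Alice 1. Alice has the fewest and is eliminated.
Round 2: Dave 3, Grace 2. Dave has a majority.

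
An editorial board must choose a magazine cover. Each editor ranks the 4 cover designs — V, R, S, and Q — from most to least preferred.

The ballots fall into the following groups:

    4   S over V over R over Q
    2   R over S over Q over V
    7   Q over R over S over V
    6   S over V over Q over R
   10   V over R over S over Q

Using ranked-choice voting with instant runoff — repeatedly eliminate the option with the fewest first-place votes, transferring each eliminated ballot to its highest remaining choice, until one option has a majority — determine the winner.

Round 1: V 10, S 10, Q 7, R 2. R has the fewest and is eliminated.
Round 2: S 12, V 10, Q 7. Q has the fewest and is eliminated.
Round 3: S 19, V 10. S has a majority.

S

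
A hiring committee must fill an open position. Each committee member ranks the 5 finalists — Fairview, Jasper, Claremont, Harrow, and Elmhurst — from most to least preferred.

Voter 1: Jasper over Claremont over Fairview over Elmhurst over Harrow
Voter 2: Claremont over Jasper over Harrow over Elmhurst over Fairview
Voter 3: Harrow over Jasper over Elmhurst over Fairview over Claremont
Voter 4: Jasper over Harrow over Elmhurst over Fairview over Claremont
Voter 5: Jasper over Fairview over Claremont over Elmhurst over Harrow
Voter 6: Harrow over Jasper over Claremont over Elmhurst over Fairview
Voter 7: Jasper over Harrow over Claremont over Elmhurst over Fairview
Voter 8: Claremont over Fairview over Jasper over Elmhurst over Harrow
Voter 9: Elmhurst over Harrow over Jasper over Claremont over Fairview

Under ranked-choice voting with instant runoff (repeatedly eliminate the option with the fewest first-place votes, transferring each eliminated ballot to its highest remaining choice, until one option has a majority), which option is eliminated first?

Fairview

Round 1: Jasper 4, Claremont 2, Harrow 2, Elmhurst 1, Fairview 0. Fairview has the fewest and is eliminated.
Round 2: Jasper 4, Claremont 2, Harrow 2, Elmhurst 1. Elmhurst has the fewest and is eliminated.
Round 3: Jasper 4, Harrow 3, Claremont 2. Claremont has the fewest and is eliminated.
Round 4: Jasper 6, Harrow 3. Jasper has a majority.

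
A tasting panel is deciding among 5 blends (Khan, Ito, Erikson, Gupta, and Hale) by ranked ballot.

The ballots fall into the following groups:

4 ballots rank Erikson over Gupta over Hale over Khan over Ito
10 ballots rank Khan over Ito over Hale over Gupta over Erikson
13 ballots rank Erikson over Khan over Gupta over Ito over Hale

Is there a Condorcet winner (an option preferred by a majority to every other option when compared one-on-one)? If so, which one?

Head-to-head results (27 voters total):
Khan vs Ito: Khan wins 27–0.
Khan vs Erikson: Erikson wins 17–10.
Khan vs Gupta: Khan wins 23–4.
Khan vs Hale: Khan wins 23–4.
Ito vs Erikson: Erikson wins 17–10.
Ito vs Gupta: Gupta wins 17–10.
Ito vs Hale: Ito wins 23–4.
Erikson vs Gupta: Erikson wins 17–10.
Erikson vs Hale: Erikson wins 17–10.
Gupta vs Hale: Gupta wins 17–10.
Erikson beats each rival — Khan (17–10), Ito (17–10), Gupta (17–10), Hale (17–10) — so Erikson is the Condorcet winner.

Erikson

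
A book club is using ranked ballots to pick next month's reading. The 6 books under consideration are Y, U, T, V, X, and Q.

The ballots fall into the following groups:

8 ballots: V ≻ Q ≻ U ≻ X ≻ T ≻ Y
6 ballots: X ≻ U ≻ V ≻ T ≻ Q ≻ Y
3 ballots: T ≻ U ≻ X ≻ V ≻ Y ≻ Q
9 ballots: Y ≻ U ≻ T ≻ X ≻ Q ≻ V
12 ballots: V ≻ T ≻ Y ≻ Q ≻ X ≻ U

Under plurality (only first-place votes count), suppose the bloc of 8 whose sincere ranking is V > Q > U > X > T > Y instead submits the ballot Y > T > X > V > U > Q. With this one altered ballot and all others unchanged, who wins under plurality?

First-place totals with the altered ballot: Y 17, U 0, T 3, V 12, X 6, Q 0.
The switch changes the winner from V to Y.

Y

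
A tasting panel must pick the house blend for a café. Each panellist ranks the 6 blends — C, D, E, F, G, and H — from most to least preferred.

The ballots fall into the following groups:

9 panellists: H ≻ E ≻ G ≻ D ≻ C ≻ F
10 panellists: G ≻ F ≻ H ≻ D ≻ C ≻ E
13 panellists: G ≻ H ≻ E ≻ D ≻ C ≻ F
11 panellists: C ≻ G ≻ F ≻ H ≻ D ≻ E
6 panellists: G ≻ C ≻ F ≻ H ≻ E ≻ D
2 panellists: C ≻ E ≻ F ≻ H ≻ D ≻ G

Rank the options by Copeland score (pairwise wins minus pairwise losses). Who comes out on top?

G

Pairwise results:
  C vs D: D wins 32–19.
  C vs E: C wins 29–22.
  C vs F: C wins 41–10.
  C vs G: G wins 38–13.
  C vs H: H wins 32–19.
  D vs E: E wins 30–21.
  D vs F: F wins 29–22.
  D vs G: G wins 49–2.
  D vs H: H wins 51–0.
  E vs F: F wins 27–24.
  E vs G: G wins 40–11.
  E vs H: H wins 49–2.
  F vs G: G wins 49–2.
  F vs H: F wins 29–22.
  G vs H: G wins 40–11.
Copeland scores (wins − losses):
  C: 2 − 3 = -1
  D: 1 − 4 = -3
  E: 1 − 4 = -3
  F: 3 − 2 = 1
  G: 5 − 0 = 5
  H: 3 − 2 = 1
G has the best Copeland score.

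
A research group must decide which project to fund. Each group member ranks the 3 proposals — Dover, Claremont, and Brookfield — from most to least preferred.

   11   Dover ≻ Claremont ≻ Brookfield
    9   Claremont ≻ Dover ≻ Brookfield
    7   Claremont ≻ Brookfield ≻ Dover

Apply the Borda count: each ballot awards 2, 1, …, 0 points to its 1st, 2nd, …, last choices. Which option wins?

Borda scores:
  Dover: 11·2 + 9·1 + 7·0 = 31
  Claremont: 11·1 + 9·2 + 7·2 = 43
  Brookfield: 11·0 + 9·0 + 7·1 = 7
Claremont has the highest total.

Claremont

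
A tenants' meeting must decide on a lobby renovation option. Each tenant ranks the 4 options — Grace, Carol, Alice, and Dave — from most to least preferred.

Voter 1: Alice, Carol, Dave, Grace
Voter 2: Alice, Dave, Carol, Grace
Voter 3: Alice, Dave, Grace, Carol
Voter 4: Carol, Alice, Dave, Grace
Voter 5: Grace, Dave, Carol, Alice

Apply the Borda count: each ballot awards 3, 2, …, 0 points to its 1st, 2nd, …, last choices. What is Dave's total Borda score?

8

Borda scores:
  Grace: 0 + 0 + 1 + 0 + 3 = 4
  Carol: 2 + 1 + 0 + 3 + 1 = 7
  Alice: 3 + 3 + 3 + 2 + 0 = 11
  Dave: 1 + 2 + 2 + 1 + 2 = 8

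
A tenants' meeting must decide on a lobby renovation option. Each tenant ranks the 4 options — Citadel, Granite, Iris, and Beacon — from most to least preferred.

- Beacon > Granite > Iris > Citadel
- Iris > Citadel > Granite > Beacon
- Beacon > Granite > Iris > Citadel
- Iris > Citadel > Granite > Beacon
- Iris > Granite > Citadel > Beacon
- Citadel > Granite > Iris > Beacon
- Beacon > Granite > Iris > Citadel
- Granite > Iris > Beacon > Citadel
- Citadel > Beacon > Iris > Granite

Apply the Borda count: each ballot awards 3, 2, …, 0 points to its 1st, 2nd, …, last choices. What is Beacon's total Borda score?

Borda scores:
  Citadel: 0 + 2 + 0 + 2 + 1 + 3 + 0 + 0 + 3 = 11
  Granite: 2 + 1 + 2 + 1 + 2 + 2 + 2 + 3 + 0 = 15
  Iris: 1 + 3 + 1 + 3 + 3 + 1 + 1 + 2 + 1 = 16
  Beacon: 3 + 0 + 3 + 0 + 0 + 0 + 3 + 1 + 2 = 12

12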